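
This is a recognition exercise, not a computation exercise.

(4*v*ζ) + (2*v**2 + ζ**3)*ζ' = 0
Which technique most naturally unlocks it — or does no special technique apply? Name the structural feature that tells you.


Technique: the exact-equation method — the mixed-partials test passes for 4*v*ζ and 2*v**2 + ζ**3, so a potential function exists as presented.


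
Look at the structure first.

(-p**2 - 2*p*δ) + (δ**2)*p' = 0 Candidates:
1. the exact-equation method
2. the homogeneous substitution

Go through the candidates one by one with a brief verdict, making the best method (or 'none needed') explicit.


Verdict: the homogeneous substitution — the slope is degree-zero homogeneous: the ratio substitution v = p/δ collapses it. This doubles as a Bernoulli equation in the unknown as written; the homogeneous route needs no setup at all.
- the exact-equation method: the cross partial derivatives disagree, so no single potential exists.
- the homogeneous substitution: applicable, and directly so.


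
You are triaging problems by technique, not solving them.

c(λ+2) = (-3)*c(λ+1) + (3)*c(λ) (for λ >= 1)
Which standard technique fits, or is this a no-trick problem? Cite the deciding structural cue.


Verdict: the characteristic-root method — no index-dependence in the weights and nothing inhomogeneous: classic characteristic-equation setup.


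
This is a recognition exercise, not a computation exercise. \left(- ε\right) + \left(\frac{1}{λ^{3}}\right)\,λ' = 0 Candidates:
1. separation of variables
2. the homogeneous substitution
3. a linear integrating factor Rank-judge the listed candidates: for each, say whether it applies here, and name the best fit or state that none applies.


Technique: separation of variables — all dependence on the two variables factors apart, the defining separable shape.
- separation of variables: applies; the problem has the shape this method handles.
- the homogeneous substitution: the ratio of the variables does not determine the slope.
- a linear integrating factor — the unknown enters nonlinearly (through a power, a denominator, or a transcendental function), which the linear integrating-factor recipe cannot absorb as-is — any repair would come from a preliminary substitution, not the factor.


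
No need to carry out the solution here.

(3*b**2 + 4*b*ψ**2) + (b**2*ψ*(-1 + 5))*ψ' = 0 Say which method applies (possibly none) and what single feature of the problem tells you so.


Method: the exact-equation method — d/dψ of 3*b**2 + 4*b*ψ**2 equals d/db of b**2*ψ*(-1 + 5): the form is a total differential of one potential — integrate it exactly.


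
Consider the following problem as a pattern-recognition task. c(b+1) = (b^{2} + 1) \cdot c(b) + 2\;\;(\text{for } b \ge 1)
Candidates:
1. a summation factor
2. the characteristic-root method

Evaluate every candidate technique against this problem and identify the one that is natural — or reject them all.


Diagnosis: a summation factor — an index-dependent multiplier b^{2} + 1 rules out characteristic roots; a summation factor converts it to a pure difference.
- a summation factor — a fit — the right tool for this form.
- the characteristic-root method: the coefficients vary with the index, breaking the constant-coefficient structure the method needs.


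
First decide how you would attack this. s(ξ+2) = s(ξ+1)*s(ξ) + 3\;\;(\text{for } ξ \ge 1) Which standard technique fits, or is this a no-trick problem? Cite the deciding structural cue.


Diagnosis: no special technique — the map from one term to the next is curved, not linear, so linear closed-form machinery does not attach.


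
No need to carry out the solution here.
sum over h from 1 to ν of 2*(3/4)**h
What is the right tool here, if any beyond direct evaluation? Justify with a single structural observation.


Method: the geometric series formula — check a ratio of consecutive terms: it is 3/4, independent of the index, so the geometric formula closes the sum.


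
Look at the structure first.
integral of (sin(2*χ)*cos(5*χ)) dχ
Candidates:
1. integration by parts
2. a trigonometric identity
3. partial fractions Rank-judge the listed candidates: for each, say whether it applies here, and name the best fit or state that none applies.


Method: a trigonometric identity — sin(2*χ)*cos(5*χ) is a beat pattern — rewrite the product as a sum of single-frequency waves before integrating.
- integration by parts — not the fit here: there is no polynomial factor to ladder down — parts can still close the trigonometric product by recursion, though the identity rewrite is the direct route.
- a trigonometric identity: yes — fits the structure here.
- partial fractions — the expression is not a ratio of polynomials that decomposes further.


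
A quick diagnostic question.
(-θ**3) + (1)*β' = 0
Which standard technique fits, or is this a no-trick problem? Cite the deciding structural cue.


Technique: no special technique — solved for the derivative, β never appears on the right — this is a direct integration in θ, not a differential-equations problem at heart.


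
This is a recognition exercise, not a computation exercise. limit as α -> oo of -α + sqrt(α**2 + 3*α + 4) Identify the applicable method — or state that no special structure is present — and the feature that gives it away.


Verdict: conjugate multiplication — the difference sqrt(α**2 + 3*α + 4) - α is an ∞ − ∞ stalemate; its conjugate partner breaks the tie.


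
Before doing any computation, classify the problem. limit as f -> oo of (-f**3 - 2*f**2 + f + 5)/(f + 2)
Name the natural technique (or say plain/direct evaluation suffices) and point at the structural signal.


Best approach: dominant-term comparison — divide by the highest power of f present: lower-order terms vanish and the dominant ratio remains. As a single quotient, the ∞/∞ shape would yield to repeated differentiation as well — the growth comparison gets there in one look.


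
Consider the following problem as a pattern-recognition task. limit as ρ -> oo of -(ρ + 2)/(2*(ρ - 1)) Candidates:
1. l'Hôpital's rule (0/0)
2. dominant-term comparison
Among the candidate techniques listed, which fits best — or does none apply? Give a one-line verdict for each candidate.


Verdict: dominant-term comparison — growth-rate triage: the leading powers of ρ decide the limit, everything else is noise.
- l'Hôpital's rule (0/0) — viewed as a single quotient this runs to ∞/∞, not the 0/0 clash this candidate addresses; an at-infinity variant of the rule would resolve it, but comparing leading growth reads the answer without differentiating.
- dominant-term comparison — applies; the problem has the shape this method handles.


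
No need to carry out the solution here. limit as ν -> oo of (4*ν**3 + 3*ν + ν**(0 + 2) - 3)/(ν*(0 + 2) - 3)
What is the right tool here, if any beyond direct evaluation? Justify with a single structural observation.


Diagnosis: dominant-term comparison — divide through by the highest power of ν; every lower-order term dies and the dominant terms decide the limit. Differentiating the expression as a single quotient would eventually settle it as well; matching dominant growth settles it immediately.


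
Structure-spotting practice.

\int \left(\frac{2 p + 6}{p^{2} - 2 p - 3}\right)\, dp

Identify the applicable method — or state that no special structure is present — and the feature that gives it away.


Verdict: partial fractions — each factor of p^{2} - 2 p - 3 owns one elementary piece of the integrand — separate them and integrate piecewise.


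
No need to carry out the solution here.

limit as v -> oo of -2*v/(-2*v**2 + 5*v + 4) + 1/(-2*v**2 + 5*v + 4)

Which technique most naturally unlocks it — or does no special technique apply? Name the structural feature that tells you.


Diagnosis: dominant-term comparison — divide through by the highest power of v; every lower-order term dies and the dominant terms decide the limit. l'Hôpital's at-infinity variant applies to the expression viewed as a single quotient; the leading-term comparison is the direct route.


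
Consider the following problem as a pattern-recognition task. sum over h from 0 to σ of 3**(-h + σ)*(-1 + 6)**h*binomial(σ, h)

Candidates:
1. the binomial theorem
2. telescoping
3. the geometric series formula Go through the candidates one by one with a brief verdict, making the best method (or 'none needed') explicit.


Best approach: the binomial theorem — the binomial coefficients weight matched powers of (-1 + 6) and 3, which is exactly the expansion of a binomial power.
- the binomial theorem: yes, a natural case for it.
- telescoping — the summand is not presented as a shifted difference — a telescoping rewrite may exist, but the displayed structure does not offer one.
- the geometric series formula — consecutive terms are not related by a fixed multiplier.


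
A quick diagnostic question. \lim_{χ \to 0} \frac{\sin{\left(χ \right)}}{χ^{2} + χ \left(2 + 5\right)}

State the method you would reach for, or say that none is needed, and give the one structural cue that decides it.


Method: l'Hôpital's rule (0/0) — substituting 0 gives 0 over 0; differentiate top and bottom once and re-evaluate. One could equally expand both pieces locally and compare leading terms; the rule does that in one stroke.


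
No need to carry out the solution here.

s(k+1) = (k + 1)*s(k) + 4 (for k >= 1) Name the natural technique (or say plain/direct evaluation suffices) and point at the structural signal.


Diagnosis: a summation factor — it is first-order linear but the coefficient k + 1 depends on the index, so multiply through by a summation factor to telescope it.


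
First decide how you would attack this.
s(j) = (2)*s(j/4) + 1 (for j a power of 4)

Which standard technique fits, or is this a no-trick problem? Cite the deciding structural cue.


Verdict: the master substitution — the index is divided (j/4), not shifted — substitute j = 4^m to straighten it into a shift recurrence.


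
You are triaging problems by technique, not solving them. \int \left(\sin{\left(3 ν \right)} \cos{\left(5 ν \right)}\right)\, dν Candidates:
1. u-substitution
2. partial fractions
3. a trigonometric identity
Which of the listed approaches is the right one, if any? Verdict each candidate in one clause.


Method: a trigonometric identity — two sinusoids at different rates multiply in \sin{\left(3 ν \right)} \cos{\left(5 ν \right)}; the product-to-sum identity uncouples them.
- u-substitution: no subexpression of the integrand serves as a whole-integral substitution inner — individual terms may offer their own, but none carries its derivative as a factor of the full integrand; a working change of variable would have to be constructed from outside the expression.
- partial fractions: there is no rational-function structure to decompose.
- a trigonometric identity — yes — fits the structure here.


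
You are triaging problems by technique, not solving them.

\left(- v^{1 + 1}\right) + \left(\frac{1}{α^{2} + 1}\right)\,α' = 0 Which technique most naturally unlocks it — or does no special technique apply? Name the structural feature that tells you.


Diagnosis: separation of variables — the derivative equals a pure function of v (namely v^{1 + 1}) times a pure function of α (namely α^{2} + 1); divide and integrate each side. One could also solve this as an exact equation; with each coefficient in its own variable, separating is the same work with fewer steps.


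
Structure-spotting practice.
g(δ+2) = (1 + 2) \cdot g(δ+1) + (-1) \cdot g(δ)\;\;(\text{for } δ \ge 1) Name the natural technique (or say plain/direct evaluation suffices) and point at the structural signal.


Diagnosis: the characteristic-root method — no index-dependence in the weights and nothing inhomogeneous: classic characteristic-equation setup.


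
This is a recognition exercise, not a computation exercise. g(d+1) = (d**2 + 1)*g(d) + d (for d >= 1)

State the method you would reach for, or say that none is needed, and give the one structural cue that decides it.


Diagnosis: a summation factor — the coefficient d**2 + 1 drifts with the index, so no fixed root exists; normalizing by the cumulative product telescopes it.


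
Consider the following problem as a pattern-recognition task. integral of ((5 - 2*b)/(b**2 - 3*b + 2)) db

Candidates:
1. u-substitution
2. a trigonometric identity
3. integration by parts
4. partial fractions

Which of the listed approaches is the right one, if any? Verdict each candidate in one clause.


Method: partial fractions — the factorization of b**2 - 3*b + 2 is the whole battle; after it, each term is a table integral.
- u-substitution — no subexpression of the integrand pairs with its own derivative as a factor — individual terms may offer their own substitutions, but any change of variable covering the whole integral would have to be constructed from outside the expression.
- a trigonometric identity — with no trigonometric functions present, identity rewriting has no target.
- integration by parts: the integrand does not split as a nonconstant polynomial times an exp, sine, cosine of a linear argument, or logarithm — no polynomial-kernel parts product to differentiate one side of.
- partial fractions: applicable, and directly so.


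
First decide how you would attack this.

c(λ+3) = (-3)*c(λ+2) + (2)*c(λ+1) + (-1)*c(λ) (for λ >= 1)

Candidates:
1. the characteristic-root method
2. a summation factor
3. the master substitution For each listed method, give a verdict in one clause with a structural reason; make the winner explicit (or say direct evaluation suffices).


Best approach: the characteristic-root method — constant coefficients and linearity mean the ansatz r^λ reduces it to solving the characteristic polynomial.
- the characteristic-root method — applicable, and directly so.
- a summation factor — the recurrence reaches back more than one step, outside the first-order family a summation factor normalizes.
- the master substitution: there is no divide-the-index recursive argument.


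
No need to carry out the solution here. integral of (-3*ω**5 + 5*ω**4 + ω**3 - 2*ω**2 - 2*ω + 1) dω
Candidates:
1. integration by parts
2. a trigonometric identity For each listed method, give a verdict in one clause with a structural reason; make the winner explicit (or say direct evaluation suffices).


Best approach: no special technique — a term-by-term power-rule job in ω; no substitution or rearrangement earns its keep here.
- integration by parts: parts would only shuffle a directly integrable integrand.
- a trigonometric identity: no sine or cosine appears, so there is nothing for a trigonometric identity to act on.


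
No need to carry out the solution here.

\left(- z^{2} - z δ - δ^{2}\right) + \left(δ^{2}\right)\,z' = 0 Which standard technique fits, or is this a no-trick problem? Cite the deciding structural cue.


Best approach: the homogeneous substitution — the slope's numerator and denominator have matching total degree, so it depends only on z/δ and the ratio substitution collapses it.


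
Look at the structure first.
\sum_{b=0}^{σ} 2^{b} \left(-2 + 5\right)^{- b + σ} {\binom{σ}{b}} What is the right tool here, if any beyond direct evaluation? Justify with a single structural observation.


Verdict: the binomial theorem — binomial coefficients against complementary powers of 2 and (-2 + 5): recognize the binomial expansion and resum.


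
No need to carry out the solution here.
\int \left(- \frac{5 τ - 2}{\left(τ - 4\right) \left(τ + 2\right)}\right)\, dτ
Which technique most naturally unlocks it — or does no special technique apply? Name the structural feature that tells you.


Verdict: partial fractions — the bottom factors while the top stays lower-degree — split into simple fractions and integrate piece by piece.


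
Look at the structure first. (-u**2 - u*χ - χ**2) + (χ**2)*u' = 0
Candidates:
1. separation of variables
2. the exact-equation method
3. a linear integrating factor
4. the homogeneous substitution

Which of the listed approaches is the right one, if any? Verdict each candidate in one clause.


Diagnosis: the homogeneous substitution — the slope's numerator and denominator share total degree; set v = u/χ and the equation drops to separable form.
- separation of variables — no division isolates the independent variable from the unknown.
- the exact-equation method — the mixed-partials test fails on this split — it is not an exact differential as presented.
- a linear integrating factor — a nonlinear term in the unknown puts this outside the integrating-factor template.
- the homogeneous substitution: applies; the problem has the shape this method handles.


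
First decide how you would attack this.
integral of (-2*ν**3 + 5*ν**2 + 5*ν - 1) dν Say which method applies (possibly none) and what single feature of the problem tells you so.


Method: no special technique — the integrand is a sum of constant multiples of powers of ν — integrate term by term.


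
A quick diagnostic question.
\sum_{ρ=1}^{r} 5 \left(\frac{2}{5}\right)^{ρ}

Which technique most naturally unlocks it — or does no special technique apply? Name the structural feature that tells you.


Method: the geometric series formula — term-over-term division gives \frac{2}{5} every time — index-free ratio, geometric sum formula applies.


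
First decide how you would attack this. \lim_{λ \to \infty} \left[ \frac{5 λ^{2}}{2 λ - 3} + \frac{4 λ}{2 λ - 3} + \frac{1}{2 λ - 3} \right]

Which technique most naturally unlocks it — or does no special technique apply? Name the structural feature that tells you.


Best approach: dominant-term comparison — as λ grows, only the highest-degree terms matter — compare leading terms and read the limit off. l'Hôpital's at-infinity variant applies to the expression viewed as a single quotient; the leading-term comparison is the direct route.


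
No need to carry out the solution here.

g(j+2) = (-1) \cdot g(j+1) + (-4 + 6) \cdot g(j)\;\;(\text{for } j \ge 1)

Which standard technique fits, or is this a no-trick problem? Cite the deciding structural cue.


Technique: the characteristic-root method — fixed numeric weights on consecutive terms and no forcing term added: the root method in its home territory.


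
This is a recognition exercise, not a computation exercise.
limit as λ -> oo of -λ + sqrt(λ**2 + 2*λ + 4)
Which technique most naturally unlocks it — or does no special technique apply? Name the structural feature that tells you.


Verdict: conjugate multiplication — neither sqrt(λ**2 + 2*λ + 4) nor λ converges alone, so rewrite their difference as a conjugate-rationalized quotient first.


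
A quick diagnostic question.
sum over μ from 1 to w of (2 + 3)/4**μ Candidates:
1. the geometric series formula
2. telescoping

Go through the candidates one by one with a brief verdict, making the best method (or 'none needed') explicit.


Verdict: the geometric series formula — consecutive terms stand in a fixed index-free ratio — the geometric sum formula closes it.
- the geometric series formula — applies; the problem has the shape this method handles.
- telescoping: the terms as presented offer no neighboring cancellation — a telescoping rewrite may exist, but the displayed structure does not hand one over.


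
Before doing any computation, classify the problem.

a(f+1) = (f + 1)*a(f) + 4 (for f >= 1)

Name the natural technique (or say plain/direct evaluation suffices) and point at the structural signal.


Verdict: a summation factor — first-order linear but the coefficient f + 1 moves with the index — divide by the cumulative product and telescope.


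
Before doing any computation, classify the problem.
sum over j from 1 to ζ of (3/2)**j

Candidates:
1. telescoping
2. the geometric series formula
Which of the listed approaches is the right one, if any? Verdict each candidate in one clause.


Diagnosis: the geometric series formula — consecutive terms stand in a fixed index-free ratio — the geometric sum formula closes it.
- telescoping: as presented, consecutive terms share no shifted copy to cancel against — no rewrite is on display to change that.
- the geometric series formula: yes — fits the structure here.


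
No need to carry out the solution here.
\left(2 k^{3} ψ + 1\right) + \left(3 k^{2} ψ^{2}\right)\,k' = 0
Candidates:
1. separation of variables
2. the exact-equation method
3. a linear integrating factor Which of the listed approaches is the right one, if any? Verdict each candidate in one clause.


Method: the exact-equation method — the cross partial derivatives of 2 k^{3} ψ + 1 and 3 k^{2} ψ^{2} agree, so the left side is the total differential of one potential in ψ and k.
- separation of variables: no algebra isolates the independent variable on one side and the unknown on the other.
- the exact-equation method: a fit — the right tool for this form.
- a linear integrating factor: a nonlinear term in the unknown puts this outside the integrating-factor template.


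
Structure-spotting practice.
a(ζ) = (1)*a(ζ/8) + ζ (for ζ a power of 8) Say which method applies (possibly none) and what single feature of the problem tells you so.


Verdict: the master substitution — the recursive call is at index ζ/8 rather than a shift, a divide-and-conquer shape — substituting ζ = 8^m linearizes it.


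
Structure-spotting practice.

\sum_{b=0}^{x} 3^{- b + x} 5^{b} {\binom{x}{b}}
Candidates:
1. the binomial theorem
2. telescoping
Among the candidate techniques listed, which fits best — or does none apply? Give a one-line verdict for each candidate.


Diagnosis: the binomial theorem — the summand is term b of a binomial expansion in 5 and 3; the whole sum is a single power.
- the binomial theorem — yes — fits the structure here.
- telescoping: as presented, consecutive terms share no shifted copy to cancel against — no rewrite is on display to change that.


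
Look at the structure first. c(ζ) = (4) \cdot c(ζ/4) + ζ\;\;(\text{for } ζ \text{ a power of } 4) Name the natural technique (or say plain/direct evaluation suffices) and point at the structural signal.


Technique: the master substitution — the argument contracts 4-fold per step: reindex ζ exponentially and solve the linear recurrence in the new index.


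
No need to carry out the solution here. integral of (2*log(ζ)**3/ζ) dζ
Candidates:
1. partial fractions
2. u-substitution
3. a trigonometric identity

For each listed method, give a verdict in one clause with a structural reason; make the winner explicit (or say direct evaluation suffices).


Method: u-substitution — the only nontrivial dependence routes through log(ζ), whose derivative supplies the leftover factor up to a constant multiple — u = log(ζ) flattens it.
- partial fractions — there is no rational-function structure to decompose.
- u-substitution: yes — fits the structure here.
- a trigonometric identity: with no trigonometric functions present, identity rewriting has no target.


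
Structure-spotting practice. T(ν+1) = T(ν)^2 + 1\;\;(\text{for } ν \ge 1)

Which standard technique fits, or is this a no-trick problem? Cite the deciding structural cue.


Verdict: no special technique — the update rule curves (it is not linear in the unknown sequence), so no superposition-based closed form attaches — iterate or study it directly.


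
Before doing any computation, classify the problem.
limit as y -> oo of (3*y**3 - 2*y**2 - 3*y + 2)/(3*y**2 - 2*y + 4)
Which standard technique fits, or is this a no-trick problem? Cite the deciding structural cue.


Technique: dominant-term comparison — growth-rate triage: the leading powers of y decide the limit, everything else is noise. Viewed as a single quotient this is an ∞/∞ form — an at-infinity application of l'Hôpital's rule would also resolve it; comparing leading growth reads the answer without differentiating.


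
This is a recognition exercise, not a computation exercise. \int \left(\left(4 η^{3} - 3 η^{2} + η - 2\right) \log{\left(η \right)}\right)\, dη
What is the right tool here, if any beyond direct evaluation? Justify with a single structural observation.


Best approach: integration by parts — \log{\left(η \right)} blocks direct integration but differentiates to something rational — parts with the polynomial factor 4 η^{3} - 3 η^{2} + η - 2 as dv.


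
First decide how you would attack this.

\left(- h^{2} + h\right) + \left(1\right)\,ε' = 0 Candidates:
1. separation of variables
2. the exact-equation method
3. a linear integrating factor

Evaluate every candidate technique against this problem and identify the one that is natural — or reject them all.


Technique: no special technique — solved for the derivative, ε never appears on the right — this is a direct integration in h, not a differential-equations problem at heart.
- separation of variables — separation is only trivially available — with the unknown absent from the slope this is a direct integration, not a separation problem.
- the exact-equation method — with the unknown absent from both coefficients, the cross-partial test holds emptily — nothing for the exact method to work on.
- a linear integrating factor: the linear template holds only trivially here (the unknown is absent, so the coefficient is zero) — the method is not the natural label.


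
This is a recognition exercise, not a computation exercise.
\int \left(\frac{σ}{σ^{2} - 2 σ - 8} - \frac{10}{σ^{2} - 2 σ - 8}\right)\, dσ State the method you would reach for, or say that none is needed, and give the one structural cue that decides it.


Method: partial fractions — the bottom factors while the top stays lower-degree — split into simple fractions and integrate piece by piece.


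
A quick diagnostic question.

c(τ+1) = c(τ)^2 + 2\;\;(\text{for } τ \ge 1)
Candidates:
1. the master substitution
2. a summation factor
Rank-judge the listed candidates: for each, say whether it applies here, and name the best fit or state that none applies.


Verdict: no special technique — this one you iterate or analyze qualitatively: the nonlinearity defeats linear solution methods.
- the master substitution — this is shift-type recursion, outside the divide-and-conquer template.
- a summation factor: no summation factor applies — the rule is not linear in the sequence values.


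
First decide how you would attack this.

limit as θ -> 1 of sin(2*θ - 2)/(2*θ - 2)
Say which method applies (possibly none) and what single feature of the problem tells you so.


Diagnosis: l'Hôpital's rule (0/0) — the 0/0 form at 1 is the signature situation for l'Hôpital's rule. Expanding numerator and denominator to first order gives the same value — the rule automates exactly that.


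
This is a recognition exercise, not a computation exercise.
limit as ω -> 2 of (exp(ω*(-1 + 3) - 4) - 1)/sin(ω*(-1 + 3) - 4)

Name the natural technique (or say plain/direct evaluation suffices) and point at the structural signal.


Verdict: l'Hôpital's rule (0/0) — numerator and denominator both vanish at 2 — a genuine 0/0 form, which is exactly when l'Hôpital applies. Known elementary limits would finish this too — the rule just bypasses the case analysis.


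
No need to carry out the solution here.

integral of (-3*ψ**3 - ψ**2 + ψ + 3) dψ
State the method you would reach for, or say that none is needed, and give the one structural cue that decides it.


Technique: no special technique — nothing composite, nothing rational, nothing trigonometric — each constant-multiple power of ψ integrates by the power rule alone.


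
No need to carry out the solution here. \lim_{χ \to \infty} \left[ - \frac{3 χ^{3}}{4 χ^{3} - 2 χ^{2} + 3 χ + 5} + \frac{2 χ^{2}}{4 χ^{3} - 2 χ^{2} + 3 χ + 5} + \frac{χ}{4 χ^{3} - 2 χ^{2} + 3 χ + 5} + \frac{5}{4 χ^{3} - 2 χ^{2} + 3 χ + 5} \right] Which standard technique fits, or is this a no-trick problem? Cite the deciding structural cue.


Best approach: dominant-term comparison — at large χ only the top-degree terms survive; compare the leading terms and the limit falls out. Viewed as a single quotient this is an ∞/∞ form — an at-infinity application of l'Hôpital's rule would also resolve it; comparing leading growth reads the answer without differentiating.


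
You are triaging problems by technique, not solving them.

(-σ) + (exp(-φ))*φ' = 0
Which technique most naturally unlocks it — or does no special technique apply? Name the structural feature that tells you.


Verdict: separation of variables — one side of the product carries the independent variable, the other the unknown — the textbook separation shape. The cross-partial test also passes here (vacuously, each side single-variable); the potential-function route would work, separation is simply more immediate.


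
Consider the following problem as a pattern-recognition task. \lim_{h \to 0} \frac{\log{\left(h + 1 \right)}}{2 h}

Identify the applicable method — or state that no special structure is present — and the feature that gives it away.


Technique: l'Hôpital's rule (0/0) — numerator and denominator both vanish at 0 — a genuine 0/0 form, which is exactly when l'Hôpital applies. One could equally expand both pieces locally and compare leading terms; the rule does that in one stroke.


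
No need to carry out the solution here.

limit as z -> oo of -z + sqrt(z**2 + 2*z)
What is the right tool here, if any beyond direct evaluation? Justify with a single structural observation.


Diagnosis: conjugate multiplication — two divergent pieces with a minus sign between them and a radical in the mix: rationalize sqrt(z**2 + 2*z) - z before any limit law applies.


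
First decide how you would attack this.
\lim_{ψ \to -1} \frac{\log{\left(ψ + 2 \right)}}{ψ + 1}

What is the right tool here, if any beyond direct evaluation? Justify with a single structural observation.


Method: l'Hôpital's rule (0/0) — plug in -1: top and bottom both hit zero, so differentiate each and retry. A local series expansion at the point resolves it as well; the rule is the packaged version of that step.


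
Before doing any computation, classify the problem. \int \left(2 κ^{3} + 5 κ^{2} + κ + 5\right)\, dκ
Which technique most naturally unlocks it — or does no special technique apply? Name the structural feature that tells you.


Best approach: no special technique — the integrand is a sum of constant multiples of powers of κ — integrate term by term.


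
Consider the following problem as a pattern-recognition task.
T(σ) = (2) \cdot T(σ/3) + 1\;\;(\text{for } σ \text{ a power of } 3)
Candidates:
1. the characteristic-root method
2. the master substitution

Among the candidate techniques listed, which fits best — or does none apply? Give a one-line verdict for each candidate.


Method: the master substitution — treat m = log base 3 of σ as the new clock: one recursion step advances m by one while σ scales by 3.
- the characteristic-root method: the recursion divides its index rather than shifting it — outside the constant-shift family the root method covers.
- the master substitution: a fit — the right tool for this form.


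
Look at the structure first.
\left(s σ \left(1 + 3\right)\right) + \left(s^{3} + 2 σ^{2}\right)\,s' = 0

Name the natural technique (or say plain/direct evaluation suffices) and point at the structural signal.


Best approach: the exact-equation method — because the two cross partials coincide, the form is conservative as written — recover its potential in (σ, s).


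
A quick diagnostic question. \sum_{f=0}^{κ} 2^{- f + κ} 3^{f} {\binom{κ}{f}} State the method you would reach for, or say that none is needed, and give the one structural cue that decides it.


Diagnosis: the binomial theorem — the binomial coefficients weight matched powers of 3 and 2, which is exactly the expansion of a binomial power.


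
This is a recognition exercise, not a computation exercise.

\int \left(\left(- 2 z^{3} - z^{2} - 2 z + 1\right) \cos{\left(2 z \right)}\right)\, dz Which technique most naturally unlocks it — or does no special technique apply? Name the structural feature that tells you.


Best approach: integration by parts — the integrand splits as - 2 z^{3} - z^{2} - 2 z + 1 times \cos{\left(2 z \right)} — repeatedly differentiating the polynomial part kills it, which is the parts ladder.


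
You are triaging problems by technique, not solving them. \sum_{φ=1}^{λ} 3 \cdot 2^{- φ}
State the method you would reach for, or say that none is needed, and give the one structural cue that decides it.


Best approach: the geometric series formula — consecutive terms stand in a fixed index-free ratio — the geometric sum formula closes it.


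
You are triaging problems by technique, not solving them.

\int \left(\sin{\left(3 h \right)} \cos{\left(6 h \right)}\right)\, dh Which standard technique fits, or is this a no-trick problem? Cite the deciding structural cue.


Verdict: a trigonometric identity — the identity turns \sin{\left(3 h \right)} \cos{\left(6 h \right)} into two lone cosines/sines, each trivially integrable.


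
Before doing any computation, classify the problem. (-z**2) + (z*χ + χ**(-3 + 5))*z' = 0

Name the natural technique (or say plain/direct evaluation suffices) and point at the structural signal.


Diagnosis: the homogeneous substitution — the slope's numerator and denominator have matching total degree, so it depends only on z/χ and the ratio substitution collapses it. Rewriting — with the variables' roles exchanged where the shape demands it — would expose a Bernoulli structure too; the homogeneous substitution simply reads the degrees directly.


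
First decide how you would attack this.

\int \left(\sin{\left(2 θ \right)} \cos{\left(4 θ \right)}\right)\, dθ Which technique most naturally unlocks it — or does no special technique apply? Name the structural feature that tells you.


Verdict: a trigonometric identity — distinct frequencies under one product (\sin{\left(2 θ \right)} \cos{\left(4 θ \right)}): the product-to-sum identity is the systematic route to an integrable form.


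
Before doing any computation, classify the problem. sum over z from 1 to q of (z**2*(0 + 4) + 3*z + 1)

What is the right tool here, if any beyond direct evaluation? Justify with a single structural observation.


Technique: no special technique — the sum is polynomial through and through; closed forms for each power of z finish it directly.


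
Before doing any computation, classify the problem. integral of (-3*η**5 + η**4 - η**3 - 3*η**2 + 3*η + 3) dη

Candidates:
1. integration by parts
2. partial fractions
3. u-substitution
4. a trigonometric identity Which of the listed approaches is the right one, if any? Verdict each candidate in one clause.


Technique: no special technique — scan for structure and find none: constant multiples of powers of η, integrate directly.
- integration by parts — splitting off a factor buys nothing — the integrand integrates directly without parts.
- partial fractions — there is no rational-function structure to decompose.
- u-substitution — no substitution does more than relabel what direct integration already handles.
- a trigonometric identity: there is no trigonometric structure at all — the integrand carries no sine or cosine to rewrite.


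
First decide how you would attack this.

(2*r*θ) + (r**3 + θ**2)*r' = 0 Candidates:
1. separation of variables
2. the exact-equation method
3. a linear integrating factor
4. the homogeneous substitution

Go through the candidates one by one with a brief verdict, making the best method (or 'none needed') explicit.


Diagnosis: the exact-equation method — the compatibility test passes: the r-derivative of 2*r*θ matches the θ-derivative of r**3 + θ**2, so integrate a potential.
- separation of variables — no algebra isolates the independent variable on one side and the unknown on the other.
- the exact-equation method — applies; the problem has the shape this method handles.
- a linear integrating factor — the unknown enters nonlinearly (through a power, a denominator, or a transcendental function), which the linear integrating-factor recipe cannot absorb as-is — any repair would come from a preliminary substitution, not the factor.
- the homogeneous substitution: rescaling both variables together changes the slope, so no ratio substitution collapses it.


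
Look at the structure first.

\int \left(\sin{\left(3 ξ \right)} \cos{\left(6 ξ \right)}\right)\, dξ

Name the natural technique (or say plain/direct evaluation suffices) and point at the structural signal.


Method: a trigonometric identity — two sinusoids at different rates multiply in \sin{\left(3 ξ \right)} \cos{\left(6 ξ \right)}; the product-to-sum identity uncouples them.


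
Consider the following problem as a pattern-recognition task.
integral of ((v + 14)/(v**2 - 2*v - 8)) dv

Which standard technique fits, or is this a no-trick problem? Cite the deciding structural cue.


Technique: partial fractions — the factorization of v**2 - 2*v - 8 is the whole battle; after it, each term is a table integral.


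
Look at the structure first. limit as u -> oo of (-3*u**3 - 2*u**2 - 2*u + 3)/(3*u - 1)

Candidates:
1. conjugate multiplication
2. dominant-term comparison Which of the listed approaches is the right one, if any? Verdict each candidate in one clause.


Best approach: dominant-term comparison — divide through by the highest power of u; every lower-order term dies and the dominant terms decide the limit.
- conjugate multiplication — multiplying by a conjugate would not remove any indeterminacy here.
- dominant-term comparison — applies; the problem has the shape this method handles.


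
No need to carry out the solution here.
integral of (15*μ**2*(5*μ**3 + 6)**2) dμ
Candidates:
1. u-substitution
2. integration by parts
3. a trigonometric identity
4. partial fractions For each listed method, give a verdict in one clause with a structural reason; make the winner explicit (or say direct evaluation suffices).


Diagnosis: u-substitution — 15*μ**2 matches the derivative of 5*μ**3 + 6 up to a constant; with u = 5*μ**3 + 6 the whole integrand folds into a function of u alone. Multiplying out and using the power rule would succeed as well, just with far more bookkeeping.
- u-substitution — a fit — the right tool for this form.
- integration by parts: parts would only shuffle a directly integrable integrand.
- a trigonometric identity — there is no trigonometric structure at all — the integrand carries no sine or cosine to rewrite.
- partial fractions — the expression is not a ratio of polynomials that decomposes further.


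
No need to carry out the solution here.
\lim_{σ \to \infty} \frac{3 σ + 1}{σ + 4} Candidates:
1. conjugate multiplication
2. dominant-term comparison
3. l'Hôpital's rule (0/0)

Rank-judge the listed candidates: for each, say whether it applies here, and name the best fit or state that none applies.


Technique: dominant-term comparison — divide by the highest power of σ present: lower-order terms vanish and the dominant ratio remains.
- conjugate multiplication — rationalization has no target — no divergent radical difference appears.
- dominant-term comparison: applicable, and directly so.
- l'Hôpital's rule (0/0) — no 0/0 form appears: written as one quotient, top and bottom both grow without bound, and the ratio is decided by their leading terms.


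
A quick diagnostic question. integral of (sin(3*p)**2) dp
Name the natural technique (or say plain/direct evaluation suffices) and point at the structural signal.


Diagnosis: a trigonometric identity — an even power like sin(3*p)**2 flattens under the half-angle identity into first-degree cosines you can integrate directly.
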